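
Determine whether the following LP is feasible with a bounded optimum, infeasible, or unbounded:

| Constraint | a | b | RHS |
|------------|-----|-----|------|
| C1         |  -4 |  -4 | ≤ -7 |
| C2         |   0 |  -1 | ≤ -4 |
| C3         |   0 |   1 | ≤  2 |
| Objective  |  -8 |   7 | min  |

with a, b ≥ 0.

Infeasible (no feasible solution exists)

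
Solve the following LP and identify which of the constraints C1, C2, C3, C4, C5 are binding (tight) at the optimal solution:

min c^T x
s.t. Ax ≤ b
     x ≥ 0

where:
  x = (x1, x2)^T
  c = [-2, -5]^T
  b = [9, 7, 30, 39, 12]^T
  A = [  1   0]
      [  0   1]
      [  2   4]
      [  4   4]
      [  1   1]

At x1 = 1, x2 = 7, compute slack b - a·x for each constraint:
  C1: 9 − 1 = 8  (slack)
  C2: 7 − 7 = 0  (binding)
  C3: 30 − 30 = 0  (binding)
  C4: 39 − 32 = 7  (slack)
  C5: 12 − 8 = 4  (slack)

Optimal: x1 = 1, x2 = 7
Binding: C2, C3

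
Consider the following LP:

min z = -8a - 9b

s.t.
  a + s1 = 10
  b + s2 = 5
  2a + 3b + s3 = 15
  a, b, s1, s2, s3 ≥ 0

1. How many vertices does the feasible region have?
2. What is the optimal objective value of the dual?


1. 3
2. -60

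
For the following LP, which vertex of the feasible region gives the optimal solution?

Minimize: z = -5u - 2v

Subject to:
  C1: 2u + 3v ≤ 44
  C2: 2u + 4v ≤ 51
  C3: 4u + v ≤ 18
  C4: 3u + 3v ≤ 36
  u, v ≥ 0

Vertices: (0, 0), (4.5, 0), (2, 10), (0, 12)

Evaluate the objective at each vertex of the feasible region:
  z(0, 0) = 0
  z(4.5, 0) = -22.5
  z(2, 10) = -30  ←
  z(0, 12) = -24
The minimum is at u = 2, v = 10.

(2, 10)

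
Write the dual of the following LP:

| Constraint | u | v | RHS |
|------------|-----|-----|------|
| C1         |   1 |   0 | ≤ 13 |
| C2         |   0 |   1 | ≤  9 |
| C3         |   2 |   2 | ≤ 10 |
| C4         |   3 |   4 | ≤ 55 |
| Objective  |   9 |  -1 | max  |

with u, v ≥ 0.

Primal max cᵀx s.t. Ax ≤ b, x ≥ 0  →  Dual min bᵀy s.t. Aᵀy ≥ c, y ≥ 0.

Minimize: z = 13y1 + 9y2 + 10y3 + 55y4

Subject to:
  y1 + 2y3 + 3y4 ≥ 9
  y2 + 2y3 + 4y4 ≥ -1
  y1, y2, y3, y4 ≥ 0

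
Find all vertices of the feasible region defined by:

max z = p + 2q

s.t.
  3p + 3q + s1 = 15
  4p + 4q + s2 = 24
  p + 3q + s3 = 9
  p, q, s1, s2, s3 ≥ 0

(0, 0), (5, 0), (3, 2), (0, 3)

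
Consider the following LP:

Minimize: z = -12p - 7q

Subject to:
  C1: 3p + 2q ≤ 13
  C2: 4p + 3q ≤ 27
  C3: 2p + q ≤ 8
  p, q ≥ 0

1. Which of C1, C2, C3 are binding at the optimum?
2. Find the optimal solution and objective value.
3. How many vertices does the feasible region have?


1. C1, C3
2. p = 3, q = 2, z = -50
3. 4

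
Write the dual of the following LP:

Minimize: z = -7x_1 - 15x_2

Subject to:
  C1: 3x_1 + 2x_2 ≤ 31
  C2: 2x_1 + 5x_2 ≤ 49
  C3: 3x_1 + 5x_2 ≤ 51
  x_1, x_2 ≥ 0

Primal min cᵀx s.t. Ax ≤ b, x ≥ 0  →  Dual max −bᵀy s.t. Aᵀy ≥ −c, y ≥ 0.

Maximize: z = -31y1 - 49y2 - 51y3

Subject to:
  3y1 + 2y2 + 3y3 ≥ 7
  2y1 + 5y2 + 5y3 ≥ 15
  y1, y2, y3 ≥ 0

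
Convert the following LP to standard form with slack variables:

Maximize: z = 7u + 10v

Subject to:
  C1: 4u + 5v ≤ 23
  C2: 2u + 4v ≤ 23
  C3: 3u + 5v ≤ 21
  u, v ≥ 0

max z = 7u + 10v

s.t.
  4u + 5v + s1 = 23
  2u + 4v + s2 = 23
  3u + 5v + s3 = 21
  u, v, s1, s2, s3 ≥ 0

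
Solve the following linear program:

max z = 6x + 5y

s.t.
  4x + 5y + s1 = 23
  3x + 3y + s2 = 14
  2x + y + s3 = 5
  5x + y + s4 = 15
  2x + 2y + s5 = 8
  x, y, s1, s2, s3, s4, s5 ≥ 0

Evaluate the objective at each vertex of the feasible region:
  z(0, 0) = 0
  z(2.5, 0) = 15
  z(1, 3) = 21  ←
  z(0, 4) = 20
The maximum is at x = 1, y = 3.

x = 1, y = 3, z = 21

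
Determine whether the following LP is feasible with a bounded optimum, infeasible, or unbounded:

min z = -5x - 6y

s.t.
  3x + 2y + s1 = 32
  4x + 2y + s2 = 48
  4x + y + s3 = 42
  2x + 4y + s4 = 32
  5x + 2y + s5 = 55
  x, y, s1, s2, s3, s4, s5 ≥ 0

Feasible with a bounded optimal solution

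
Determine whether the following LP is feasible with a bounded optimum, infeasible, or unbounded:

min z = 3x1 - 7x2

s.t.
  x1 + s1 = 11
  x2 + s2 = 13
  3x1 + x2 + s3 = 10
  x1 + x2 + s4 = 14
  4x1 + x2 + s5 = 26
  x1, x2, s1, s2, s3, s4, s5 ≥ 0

Feasible with a bounded optimal solution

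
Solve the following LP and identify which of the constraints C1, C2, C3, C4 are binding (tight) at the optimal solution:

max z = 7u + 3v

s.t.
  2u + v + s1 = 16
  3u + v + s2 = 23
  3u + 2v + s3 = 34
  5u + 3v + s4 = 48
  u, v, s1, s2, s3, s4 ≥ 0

At u = 7, v = 2, compute slack b - a·x for each constraint:
  C1: 16 − 16 = 0  (binding)
  C2: 23 − 23 = 0  (binding)
  C3: 34 − 25 = 9  (slack)
  C4: 48 − 41 = 7  (slack)

Optimal: u = 7, v = 2
Binding: C1, C2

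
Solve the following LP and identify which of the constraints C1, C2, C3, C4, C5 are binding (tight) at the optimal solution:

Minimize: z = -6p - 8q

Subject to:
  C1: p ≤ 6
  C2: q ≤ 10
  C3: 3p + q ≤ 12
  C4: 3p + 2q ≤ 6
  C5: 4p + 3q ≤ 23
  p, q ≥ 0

At p = 0, q = 3, compute slack b - a·x for each constraint:
  C1: 6 − 0 = 6  (slack)
  C2: 10 − 3 = 7  (slack)
  C3: 12 − 3 = 9  (slack)
  C4: 6 − 6 = 0  (binding)
  C5: 23 − 9 = 14  (slack)

Optimal: p = 0, q = 3
Binding: C4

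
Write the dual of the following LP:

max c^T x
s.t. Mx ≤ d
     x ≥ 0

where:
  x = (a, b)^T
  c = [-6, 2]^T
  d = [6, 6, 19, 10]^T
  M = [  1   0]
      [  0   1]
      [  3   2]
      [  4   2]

Primal max cᵀx s.t. Ax ≤ b, x ≥ 0  →  Dual min bᵀy s.t. Aᵀy ≥ c, y ≥ 0.

Minimize: z = 6y1 + 6y2 + 19y3 + 10y4

Subject to:
  y1 + 3y3 + 4y4 ≥ -6
  y2 + 2y3 + 2y4 ≥ 2
  y1, y2, y3, y4 ≥ 0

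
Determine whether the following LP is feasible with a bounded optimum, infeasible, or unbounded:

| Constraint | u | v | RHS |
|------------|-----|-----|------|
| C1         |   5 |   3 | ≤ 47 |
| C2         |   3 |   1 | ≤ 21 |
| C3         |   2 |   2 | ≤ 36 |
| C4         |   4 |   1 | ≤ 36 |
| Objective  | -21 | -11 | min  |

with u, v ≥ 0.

Feasible with a bounded optimal solution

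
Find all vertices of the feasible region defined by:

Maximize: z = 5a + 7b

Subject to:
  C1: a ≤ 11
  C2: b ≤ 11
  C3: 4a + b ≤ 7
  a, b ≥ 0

(0, 0), (1.75, 0), (0, 7)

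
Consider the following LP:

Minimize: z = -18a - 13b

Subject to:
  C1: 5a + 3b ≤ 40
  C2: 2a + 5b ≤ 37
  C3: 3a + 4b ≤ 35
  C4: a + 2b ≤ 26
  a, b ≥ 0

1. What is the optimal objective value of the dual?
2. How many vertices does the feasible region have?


1. -155
2. 5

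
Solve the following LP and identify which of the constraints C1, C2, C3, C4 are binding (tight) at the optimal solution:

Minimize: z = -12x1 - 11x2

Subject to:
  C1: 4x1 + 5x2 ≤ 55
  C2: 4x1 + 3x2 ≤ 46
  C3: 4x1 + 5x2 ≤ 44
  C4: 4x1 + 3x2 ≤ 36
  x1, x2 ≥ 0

At x1 = 6, x2 = 4, compute slack b - a·x for each constraint:
  C1: 55 − 44 = 11  (slack)
  C2: 46 − 36 = 10  (slack)
  C3: 44 − 44 = 0  (binding)
  C4: 36 − 36 = 0  (binding)

Optimal: x1 = 6, x2 = 4
Binding: C3, C4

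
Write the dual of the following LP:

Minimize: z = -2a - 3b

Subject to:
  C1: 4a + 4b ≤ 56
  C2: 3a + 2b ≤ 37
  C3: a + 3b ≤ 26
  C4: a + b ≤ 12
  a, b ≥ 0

Primal min cᵀx s.t. Ax ≤ b, x ≥ 0  →  Dual max −bᵀy s.t. Aᵀy ≥ −c, y ≥ 0.

Maximize: z = -56y1 - 37y2 - 26y3 - 12y4

Subject to:
  4y1 + 3y2 + y3 + y4 ≥ 2
  4y1 + 2y2 + 3y3 + y4 ≥ 3
  y1, y2, y3, y4 ≥ 0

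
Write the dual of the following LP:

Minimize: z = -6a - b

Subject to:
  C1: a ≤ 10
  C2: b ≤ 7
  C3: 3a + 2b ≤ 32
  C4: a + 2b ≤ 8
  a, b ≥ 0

Primal min cᵀx s.t. Ax ≤ b, x ≥ 0  →  Dual max −bᵀy s.t. Aᵀy ≥ −c, y ≥ 0.

Maximize: z = -10y1 - 7y2 - 32y3 - 8y4

Subject to:
  y1 + 3y3 + y4 ≥ 6
  y2 + 2y3 + 2y4 ≥ 1
  y1, y2, y3, y4 ≥ 0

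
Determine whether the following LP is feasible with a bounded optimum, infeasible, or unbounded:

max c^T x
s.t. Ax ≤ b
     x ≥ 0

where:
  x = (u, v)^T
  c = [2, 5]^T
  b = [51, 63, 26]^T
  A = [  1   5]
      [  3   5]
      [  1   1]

Feasible with a bounded optimal solution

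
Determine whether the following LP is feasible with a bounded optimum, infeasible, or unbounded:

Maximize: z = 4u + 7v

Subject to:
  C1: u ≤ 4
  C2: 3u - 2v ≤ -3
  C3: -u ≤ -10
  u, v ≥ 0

Infeasible (no feasible solution exists)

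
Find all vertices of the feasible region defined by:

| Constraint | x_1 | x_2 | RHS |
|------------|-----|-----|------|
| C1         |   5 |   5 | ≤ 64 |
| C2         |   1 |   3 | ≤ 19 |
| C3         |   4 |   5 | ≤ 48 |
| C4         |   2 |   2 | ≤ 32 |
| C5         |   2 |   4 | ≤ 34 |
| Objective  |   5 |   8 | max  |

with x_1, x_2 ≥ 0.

(0, 0), (12, 0), (7, 4), (0, 6.333)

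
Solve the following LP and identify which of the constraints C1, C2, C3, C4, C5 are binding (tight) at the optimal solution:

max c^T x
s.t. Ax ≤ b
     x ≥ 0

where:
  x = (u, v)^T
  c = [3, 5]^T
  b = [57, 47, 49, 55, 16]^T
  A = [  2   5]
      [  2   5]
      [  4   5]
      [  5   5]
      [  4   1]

At u = 1, v = 9, compute slack b - a·x for each constraint:
  C1: 57 − 47 = 10  (slack)
  C2: 47 − 47 = 0  (binding)
  C3: 49 − 49 = 0  (binding)
  C4: 55 − 50 = 5  (slack)
  C5: 16 − 13 = 3  (slack)

Optimal: u = 1, v = 9
Binding: C2, C3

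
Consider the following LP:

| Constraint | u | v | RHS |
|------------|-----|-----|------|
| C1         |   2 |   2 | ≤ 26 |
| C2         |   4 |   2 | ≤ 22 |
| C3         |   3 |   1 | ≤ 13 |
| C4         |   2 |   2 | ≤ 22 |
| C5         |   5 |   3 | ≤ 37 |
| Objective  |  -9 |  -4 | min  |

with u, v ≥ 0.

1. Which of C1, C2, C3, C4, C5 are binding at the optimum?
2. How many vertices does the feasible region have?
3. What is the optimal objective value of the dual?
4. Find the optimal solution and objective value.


1. C2, C3
2. 4
3. -46
4. u = 2, v = 7, z = -46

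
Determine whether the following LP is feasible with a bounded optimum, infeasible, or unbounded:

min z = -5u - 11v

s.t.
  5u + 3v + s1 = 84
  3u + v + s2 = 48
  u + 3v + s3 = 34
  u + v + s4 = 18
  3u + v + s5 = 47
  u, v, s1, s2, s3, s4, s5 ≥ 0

Feasible with a bounded optimal solution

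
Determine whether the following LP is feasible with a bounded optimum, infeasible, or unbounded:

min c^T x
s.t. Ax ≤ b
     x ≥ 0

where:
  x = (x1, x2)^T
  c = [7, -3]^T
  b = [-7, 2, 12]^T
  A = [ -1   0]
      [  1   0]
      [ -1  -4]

Infeasible (no feasible solution exists)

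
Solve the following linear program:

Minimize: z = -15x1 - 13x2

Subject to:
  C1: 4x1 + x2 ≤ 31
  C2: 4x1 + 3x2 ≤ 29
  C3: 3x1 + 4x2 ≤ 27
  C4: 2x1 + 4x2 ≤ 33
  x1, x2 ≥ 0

Evaluate the objective at each vertex of the feasible region:
  z(0, 0) = 0
  z(7.25, 0) = -108.8
  z(5, 3) = -114  ←
  z(0, 6.75) = -87.75
The minimum is at x1 = 5, x2 = 3.

x1 = 5, x2 = 3, z = -114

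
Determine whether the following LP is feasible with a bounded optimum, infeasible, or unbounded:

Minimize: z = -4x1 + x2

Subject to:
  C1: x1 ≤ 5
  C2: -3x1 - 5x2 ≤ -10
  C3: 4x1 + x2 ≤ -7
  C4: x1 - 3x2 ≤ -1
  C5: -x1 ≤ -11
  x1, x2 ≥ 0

Infeasible (no feasible solution exists)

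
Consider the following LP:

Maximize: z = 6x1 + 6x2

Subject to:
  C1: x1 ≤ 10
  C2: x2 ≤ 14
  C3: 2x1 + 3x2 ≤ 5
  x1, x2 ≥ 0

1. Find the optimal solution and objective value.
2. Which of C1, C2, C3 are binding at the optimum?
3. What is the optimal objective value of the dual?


1. x1 = 2.5, x2 = 0, z = 15
2. C3
3. 15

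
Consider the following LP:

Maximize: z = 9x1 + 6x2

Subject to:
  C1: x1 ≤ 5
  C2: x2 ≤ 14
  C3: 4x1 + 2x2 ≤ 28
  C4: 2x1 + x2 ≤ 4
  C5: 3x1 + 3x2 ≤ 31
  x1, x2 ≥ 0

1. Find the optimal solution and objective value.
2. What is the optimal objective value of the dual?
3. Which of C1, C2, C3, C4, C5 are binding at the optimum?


1. x1 = 0, x2 = 4, z = 24
2. 24
3. C4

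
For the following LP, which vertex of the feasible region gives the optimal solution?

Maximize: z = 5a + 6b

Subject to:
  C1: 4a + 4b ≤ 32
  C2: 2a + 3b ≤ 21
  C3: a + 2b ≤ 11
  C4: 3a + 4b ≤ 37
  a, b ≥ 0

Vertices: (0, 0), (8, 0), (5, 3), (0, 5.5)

Evaluate the objective at each vertex of the feasible region:
  z(0, 0) = 0
  z(8, 0) = 40
  z(5, 3) = 43  ←
  z(0, 5.5) = 33
The maximum is at a = 5, b = 3.

(5, 3)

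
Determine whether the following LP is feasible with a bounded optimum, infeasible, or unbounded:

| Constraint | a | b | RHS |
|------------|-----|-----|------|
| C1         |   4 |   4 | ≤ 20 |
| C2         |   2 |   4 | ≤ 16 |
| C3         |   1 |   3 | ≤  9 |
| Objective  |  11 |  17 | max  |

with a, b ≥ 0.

Feasible with a bounded optimal solution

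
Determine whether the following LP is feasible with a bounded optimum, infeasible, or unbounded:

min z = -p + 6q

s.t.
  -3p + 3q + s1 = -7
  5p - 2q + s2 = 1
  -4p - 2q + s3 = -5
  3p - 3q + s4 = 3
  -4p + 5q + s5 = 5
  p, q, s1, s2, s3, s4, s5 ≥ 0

Infeasible (no feasible solution exists)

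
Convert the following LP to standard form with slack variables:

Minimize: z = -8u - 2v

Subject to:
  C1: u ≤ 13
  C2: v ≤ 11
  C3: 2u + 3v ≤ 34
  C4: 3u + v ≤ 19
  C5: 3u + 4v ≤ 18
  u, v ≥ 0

min z = -8u - 2v

s.t.
  u + s1 = 13
  v + s2 = 11
  2u + 3v + s3 = 34
  3u + v + s4 = 19
  3u + 4v + s5 = 18
  u, v, s1, s2, s3, s4, s5 ≥ 0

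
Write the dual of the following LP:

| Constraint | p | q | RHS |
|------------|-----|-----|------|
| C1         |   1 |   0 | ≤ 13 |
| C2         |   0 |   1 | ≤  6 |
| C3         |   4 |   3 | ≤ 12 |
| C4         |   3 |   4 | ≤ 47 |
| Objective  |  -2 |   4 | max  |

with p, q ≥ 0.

Primal max cᵀx s.t. Ax ≤ b, x ≥ 0  →  Dual min bᵀy s.t. Aᵀy ≥ c, y ≥ 0.

Minimize: z = 13y1 + 6y2 + 12y3 + 47y4

Subject to:
  y1 + 4y3 + 3y4 ≥ -2
  y2 + 3y3 + 4y4 ≥ 4
  y1, y2, y3, y4 ≥ 0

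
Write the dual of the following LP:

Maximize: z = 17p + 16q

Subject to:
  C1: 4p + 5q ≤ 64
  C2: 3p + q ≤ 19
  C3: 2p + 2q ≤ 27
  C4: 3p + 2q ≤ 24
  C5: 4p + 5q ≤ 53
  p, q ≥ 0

Primal max cᵀx s.t. Ax ≤ b, x ≥ 0  →  Dual min bᵀy s.t. Aᵀy ≥ c, y ≥ 0.

Minimize: z = 64y1 + 19y2 + 27y3 + 24y4 + 53y5

Subject to:
  4y1 + 3y2 + 2y3 + 3y4 + 4y5 ≥ 17
  5y1 + y2 + 2y3 + 2y4 + 5y5 ≥ 16
  y1, y2, y3, y4, y5 ≥ 0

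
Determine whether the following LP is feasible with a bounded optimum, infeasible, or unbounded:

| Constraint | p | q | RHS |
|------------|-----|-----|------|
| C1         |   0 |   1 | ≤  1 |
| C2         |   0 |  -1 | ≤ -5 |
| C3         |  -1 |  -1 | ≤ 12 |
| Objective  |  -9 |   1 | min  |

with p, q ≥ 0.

Infeasible (no feasible solution exists)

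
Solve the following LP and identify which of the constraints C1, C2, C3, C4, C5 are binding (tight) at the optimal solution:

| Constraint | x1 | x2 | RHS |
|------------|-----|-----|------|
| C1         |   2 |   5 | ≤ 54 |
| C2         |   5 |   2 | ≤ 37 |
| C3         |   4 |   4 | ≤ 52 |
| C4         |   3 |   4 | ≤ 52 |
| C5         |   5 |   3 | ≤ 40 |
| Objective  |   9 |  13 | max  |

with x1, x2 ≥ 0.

At x1 = 2, x2 = 10, compute slack b - a·x for each constraint:
  C1: 54 − 54 = 0  (binding)
  C2: 37 − 30 = 7  (slack)
  C3: 52 − 48 = 4  (slack)
  C4: 52 − 46 = 6  (slack)
  C5: 40 − 40 = 0  (binding)

Optimal: x1 = 2, x2 = 10
Binding: C1, C5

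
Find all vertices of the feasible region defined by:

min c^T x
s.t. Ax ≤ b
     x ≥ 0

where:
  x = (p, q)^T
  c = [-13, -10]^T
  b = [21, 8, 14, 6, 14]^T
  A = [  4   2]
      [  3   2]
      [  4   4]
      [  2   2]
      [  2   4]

(0, 0), (2.667, 0), (2, 1), (0, 3)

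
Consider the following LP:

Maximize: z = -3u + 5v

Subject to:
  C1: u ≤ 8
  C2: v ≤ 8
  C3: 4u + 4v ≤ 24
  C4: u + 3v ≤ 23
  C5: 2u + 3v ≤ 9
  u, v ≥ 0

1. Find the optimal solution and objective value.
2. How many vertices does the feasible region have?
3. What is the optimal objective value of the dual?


1. u = 0, v = 3, z = 15
2. 3
3. 15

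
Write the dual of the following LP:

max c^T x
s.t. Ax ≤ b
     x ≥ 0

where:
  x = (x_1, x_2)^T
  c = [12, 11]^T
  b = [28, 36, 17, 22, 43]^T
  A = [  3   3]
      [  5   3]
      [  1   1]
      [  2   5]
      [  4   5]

Primal max cᵀx s.t. Ax ≤ b, x ≥ 0  →  Dual min bᵀy s.t. Aᵀy ≥ c, y ≥ 0.

Minimize: z = 28y1 + 36y2 + 17y3 + 22y4 + 43y5

Subject to:
  3y1 + 5y2 + y3 + 2y4 + 4y5 ≥ 12
  3y1 + 3y2 + y3 + 5y4 + 5y5 ≥ 11
  y1, y2, y3, y4, y5 ≥ 0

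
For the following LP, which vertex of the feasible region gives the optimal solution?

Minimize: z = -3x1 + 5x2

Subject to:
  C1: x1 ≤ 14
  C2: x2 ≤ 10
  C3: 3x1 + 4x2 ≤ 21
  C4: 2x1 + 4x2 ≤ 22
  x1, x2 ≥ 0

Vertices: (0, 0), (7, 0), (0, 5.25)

Evaluate the objective at each vertex of the feasible region:
  z(0, 0) = 0
  z(7, 0) = -21  ←
  z(0, 5.25) = 26.25
The minimum is at x1 = 7, x2 = 0.

(7, 0)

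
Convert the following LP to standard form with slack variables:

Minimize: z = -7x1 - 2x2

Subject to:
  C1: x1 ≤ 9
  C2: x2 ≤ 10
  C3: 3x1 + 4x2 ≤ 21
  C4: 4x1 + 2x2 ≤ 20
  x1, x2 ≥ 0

min z = -7x1 - 2x2

s.t.
  x1 + s1 = 9
  x2 + s2 = 10
  3x1 + 4x2 + s3 = 21
  4x1 + 2x2 + s4 = 20
  x1, x2, s1, s2, s3, s4 ≥ 0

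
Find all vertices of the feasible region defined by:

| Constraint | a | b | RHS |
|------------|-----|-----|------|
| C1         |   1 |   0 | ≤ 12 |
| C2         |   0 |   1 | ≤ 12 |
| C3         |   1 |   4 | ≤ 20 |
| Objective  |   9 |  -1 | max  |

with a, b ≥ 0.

(0, 0), (12, 0), (12, 2), (0, 5)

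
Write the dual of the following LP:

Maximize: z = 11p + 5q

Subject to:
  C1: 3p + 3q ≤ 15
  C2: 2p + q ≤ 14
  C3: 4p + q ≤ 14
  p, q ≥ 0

Primal max cᵀx s.t. Ax ≤ b, x ≥ 0  →  Dual min bᵀy s.t. Aᵀy ≥ c, y ≥ 0.

Minimize: z = 15y1 + 14y2 + 14y3

Subject to:
  3y1 + 2y2 + 4y3 ≥ 11
  3y1 + y2 + y3 ≥ 5
  y1, y2, y3 ≥ 0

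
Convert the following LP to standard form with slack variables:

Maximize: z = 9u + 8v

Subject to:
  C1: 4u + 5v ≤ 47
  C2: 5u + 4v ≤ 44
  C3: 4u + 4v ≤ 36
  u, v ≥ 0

max z = 9u + 8v

s.t.
  4u + 5v + s1 = 47
  5u + 4v + s2 = 44
  4u + 4v + s3 = 36
  u, v, s1, s2, s3 ≥ 0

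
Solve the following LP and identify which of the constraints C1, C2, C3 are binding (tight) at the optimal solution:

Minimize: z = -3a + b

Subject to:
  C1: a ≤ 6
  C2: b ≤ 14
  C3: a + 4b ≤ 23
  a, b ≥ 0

At a = 6, b = 0, compute slack b - a·x for each constraint:
  C1: 6 − 6 = 0  (binding)
  C2: 14 − 0 = 14  (slack)
  C3: 23 − 6 = 17  (slack)

Optimal: a = 6, b = 0
Binding: C1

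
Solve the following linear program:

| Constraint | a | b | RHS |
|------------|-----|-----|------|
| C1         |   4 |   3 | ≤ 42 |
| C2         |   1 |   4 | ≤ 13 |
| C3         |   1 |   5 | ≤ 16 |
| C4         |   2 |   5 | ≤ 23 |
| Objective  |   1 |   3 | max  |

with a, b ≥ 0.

Evaluate the objective at each vertex of the feasible region:
  z(0, 0) = 0
  z(10.5, 0) = 10.5
  z(10.07, 0.5714) = 11.79
  z(9, 1) = 12  ←
  z(1, 3) = 10
  z(0, 3.2) = 9.6
The maximum is at a = 9, b = 1.

a = 9, b = 1, z = 12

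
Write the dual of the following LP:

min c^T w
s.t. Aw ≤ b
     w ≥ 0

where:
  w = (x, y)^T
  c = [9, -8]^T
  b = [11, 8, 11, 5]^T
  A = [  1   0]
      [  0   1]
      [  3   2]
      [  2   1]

Primal min cᵀx s.t. Ax ≤ b, x ≥ 0  →  Dual max −bᵀy s.t. Aᵀy ≥ −c, y ≥ 0.

Maximize: z = -11y1 - 8y2 - 11y3 - 5y4

Subject to:
  y1 + 3y3 + 2y4 ≥ -9
  y2 + 2y3 + y4 ≥ 8
  y1, y2, y3, y4 ≥ 0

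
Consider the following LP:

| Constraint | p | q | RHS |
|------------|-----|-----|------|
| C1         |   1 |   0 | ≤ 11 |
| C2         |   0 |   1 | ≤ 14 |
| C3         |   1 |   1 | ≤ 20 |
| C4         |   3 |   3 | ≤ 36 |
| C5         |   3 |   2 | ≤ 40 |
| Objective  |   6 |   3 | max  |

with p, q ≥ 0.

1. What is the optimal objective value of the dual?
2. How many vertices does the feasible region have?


1. 69
2. 4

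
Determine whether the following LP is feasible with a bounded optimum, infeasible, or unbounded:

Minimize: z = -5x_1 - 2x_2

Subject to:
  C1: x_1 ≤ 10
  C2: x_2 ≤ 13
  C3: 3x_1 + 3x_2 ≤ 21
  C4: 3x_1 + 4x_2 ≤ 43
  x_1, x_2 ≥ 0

Feasible with a bounded optimal solution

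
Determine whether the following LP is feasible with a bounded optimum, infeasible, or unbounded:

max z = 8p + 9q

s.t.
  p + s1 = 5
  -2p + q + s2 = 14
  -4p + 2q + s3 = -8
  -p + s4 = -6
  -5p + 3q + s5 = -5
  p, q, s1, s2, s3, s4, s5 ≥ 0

Infeasible (no feasible solution exists)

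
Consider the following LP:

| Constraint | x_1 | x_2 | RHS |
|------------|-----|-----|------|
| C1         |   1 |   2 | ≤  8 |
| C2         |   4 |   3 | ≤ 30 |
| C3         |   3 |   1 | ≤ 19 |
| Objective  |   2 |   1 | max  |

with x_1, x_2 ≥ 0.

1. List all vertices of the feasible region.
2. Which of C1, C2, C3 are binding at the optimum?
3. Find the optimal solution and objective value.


1. (0, 0), (6.333, 0), (6, 1), (0, 4)
2. C1, C3
3. x_1 = 6, x_2 = 1, z = 13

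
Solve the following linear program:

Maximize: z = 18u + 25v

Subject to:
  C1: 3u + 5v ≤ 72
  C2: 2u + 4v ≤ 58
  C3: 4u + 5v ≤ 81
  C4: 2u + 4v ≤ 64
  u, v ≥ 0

Evaluate the objective at each vertex of the feasible region:
  z(0, 0) = 0
  z(20.25, 0) = 364.5
  z(9, 9) = 387  ←
  z(0, 14.4) = 360
The maximum is at u = 9, v = 9.

u = 9, v = 9, z = 387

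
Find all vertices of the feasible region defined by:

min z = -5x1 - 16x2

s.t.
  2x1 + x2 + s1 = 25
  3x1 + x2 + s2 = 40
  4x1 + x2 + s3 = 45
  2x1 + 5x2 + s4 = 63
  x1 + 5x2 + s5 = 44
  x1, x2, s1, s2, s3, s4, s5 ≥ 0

(0, 0), (11.25, 0), (10, 5), (9, 7), (0, 8.8)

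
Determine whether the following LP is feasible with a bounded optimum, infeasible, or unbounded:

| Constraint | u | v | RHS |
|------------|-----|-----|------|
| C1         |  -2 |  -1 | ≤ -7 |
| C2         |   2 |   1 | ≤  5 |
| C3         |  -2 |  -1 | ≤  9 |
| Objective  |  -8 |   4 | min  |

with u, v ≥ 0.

Infeasible (no feasible solution exists)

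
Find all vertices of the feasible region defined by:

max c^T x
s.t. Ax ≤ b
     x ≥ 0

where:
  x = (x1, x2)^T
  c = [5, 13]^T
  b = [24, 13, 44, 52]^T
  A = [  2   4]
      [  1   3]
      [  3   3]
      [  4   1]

(0, 0), (12, 0), (10, 1), (0, 4.333)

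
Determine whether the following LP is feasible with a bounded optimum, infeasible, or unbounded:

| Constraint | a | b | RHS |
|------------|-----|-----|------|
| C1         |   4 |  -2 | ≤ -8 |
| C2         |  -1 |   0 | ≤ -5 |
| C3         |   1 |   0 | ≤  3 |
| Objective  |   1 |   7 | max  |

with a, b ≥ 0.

Infeasible (no feasible solution exists)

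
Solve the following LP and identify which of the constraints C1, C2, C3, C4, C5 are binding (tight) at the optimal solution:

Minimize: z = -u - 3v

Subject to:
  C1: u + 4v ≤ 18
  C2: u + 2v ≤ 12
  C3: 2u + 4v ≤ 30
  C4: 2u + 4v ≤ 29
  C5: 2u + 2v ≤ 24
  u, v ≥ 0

At u = 6, v = 3, compute slack b - a·x for each constraint:
  C1: 18 − 18 = 0  (binding)
  C2: 12 − 12 = 0  (binding)
  C3: 30 − 24 = 6  (slack)
  C4: 29 − 24 = 5  (slack)
  C5: 24 − 18 = 6  (slack)

Optimal: u = 6, v = 3
Binding: C1, C2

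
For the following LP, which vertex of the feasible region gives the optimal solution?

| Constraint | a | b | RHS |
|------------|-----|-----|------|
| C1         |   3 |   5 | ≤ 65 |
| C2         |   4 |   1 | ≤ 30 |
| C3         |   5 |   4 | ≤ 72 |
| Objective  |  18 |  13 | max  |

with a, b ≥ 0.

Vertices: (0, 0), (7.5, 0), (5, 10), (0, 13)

Evaluate the objective at each vertex of the feasible region:
  z(0, 0) = 0
  z(7.5, 0) = 135
  z(5, 10) = 220  ←
  z(0, 13) = 169
The maximum is at a = 5, b = 10.

(5, 10)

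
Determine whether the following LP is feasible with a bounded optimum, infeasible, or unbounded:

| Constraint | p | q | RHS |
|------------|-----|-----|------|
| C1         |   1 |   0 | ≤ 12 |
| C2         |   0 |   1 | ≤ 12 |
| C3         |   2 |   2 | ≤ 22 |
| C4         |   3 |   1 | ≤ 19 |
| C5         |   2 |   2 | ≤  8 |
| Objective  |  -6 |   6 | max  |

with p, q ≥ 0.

Feasible with a bounded optimal solution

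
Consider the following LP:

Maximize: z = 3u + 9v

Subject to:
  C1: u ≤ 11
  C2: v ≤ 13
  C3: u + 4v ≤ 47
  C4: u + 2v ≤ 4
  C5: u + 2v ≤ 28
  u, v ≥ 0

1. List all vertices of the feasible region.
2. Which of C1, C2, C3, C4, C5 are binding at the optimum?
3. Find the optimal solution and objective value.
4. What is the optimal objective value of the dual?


1. (0, 0), (4, 0), (0, 2)
2. C4
3. u = 0, v = 2, z = 18
4. 18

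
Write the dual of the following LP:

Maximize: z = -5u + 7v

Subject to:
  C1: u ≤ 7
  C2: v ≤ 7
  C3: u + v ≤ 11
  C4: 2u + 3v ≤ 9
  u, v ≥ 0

Primal max cᵀx s.t. Ax ≤ b, x ≥ 0  →  Dual min bᵀy s.t. Aᵀy ≥ c, y ≥ 0.

Minimize: z = 7y1 + 7y2 + 11y3 + 9y4

Subject to:
  y1 + y3 + 2y4 ≥ -5
  y2 + y3 + 3y4 ≥ 7
  y1, y2, y3, y4 ≥ 0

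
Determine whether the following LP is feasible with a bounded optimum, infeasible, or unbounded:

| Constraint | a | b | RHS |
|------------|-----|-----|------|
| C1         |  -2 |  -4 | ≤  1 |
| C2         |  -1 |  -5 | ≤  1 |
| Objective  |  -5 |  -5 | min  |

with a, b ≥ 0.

Unbounded (objective can decrease without bound)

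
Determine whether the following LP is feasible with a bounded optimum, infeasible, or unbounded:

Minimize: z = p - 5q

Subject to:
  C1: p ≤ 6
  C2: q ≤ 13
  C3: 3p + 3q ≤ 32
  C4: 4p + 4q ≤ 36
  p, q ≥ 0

Feasible with a bounded optimal solution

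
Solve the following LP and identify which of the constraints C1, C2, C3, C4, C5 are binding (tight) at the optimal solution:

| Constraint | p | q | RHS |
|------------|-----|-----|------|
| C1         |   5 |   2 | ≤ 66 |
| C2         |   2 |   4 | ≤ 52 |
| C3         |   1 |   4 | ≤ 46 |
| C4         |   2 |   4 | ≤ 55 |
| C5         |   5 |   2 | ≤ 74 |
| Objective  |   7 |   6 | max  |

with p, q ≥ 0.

At p = 10, q = 8, compute slack b - a·x for each constraint:
  C1: 66 − 66 = 0  (binding)
  C2: 52 − 52 = 0  (binding)
  C3: 46 − 42 = 4  (slack)
  C4: 55 − 52 = 3  (slack)
  C5: 74 − 66 = 8  (slack)

Optimal: p = 10, q = 8
Binding: C1, C2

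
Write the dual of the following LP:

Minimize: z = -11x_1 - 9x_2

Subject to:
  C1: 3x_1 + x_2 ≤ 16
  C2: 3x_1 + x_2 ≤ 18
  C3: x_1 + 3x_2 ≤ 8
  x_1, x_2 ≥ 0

Primal min cᵀx s.t. Ax ≤ b, x ≥ 0  →  Dual max −bᵀy s.t. Aᵀy ≥ −c, y ≥ 0.

Maximize: z = -16y1 - 18y2 - 8y3

Subject to:
  3y1 + 3y2 + y3 ≥ 11
  y1 + y2 + 3y3 ≥ 9
  y1, y2, y3 ≥ 0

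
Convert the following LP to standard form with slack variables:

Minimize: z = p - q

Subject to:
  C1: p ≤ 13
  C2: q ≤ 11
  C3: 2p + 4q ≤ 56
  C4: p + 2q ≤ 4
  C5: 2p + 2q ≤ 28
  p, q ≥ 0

min z = p - q

s.t.
  p + s1 = 13
  q + s2 = 11
  2p + 4q + s3 = 56
  p + 2q + s4 = 4
  2p + 2q + s5 = 28
  p, q, s1, s2, s3, s4, s5 ≥ 0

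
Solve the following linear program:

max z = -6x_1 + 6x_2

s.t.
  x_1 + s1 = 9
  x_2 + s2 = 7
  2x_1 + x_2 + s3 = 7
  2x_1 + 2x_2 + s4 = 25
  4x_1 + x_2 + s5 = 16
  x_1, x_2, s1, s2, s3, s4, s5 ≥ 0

Evaluate the objective at each vertex of the feasible region:
  z(0, 0) = 0
  z(3.5, 0) = -21
  z(0, 7) = 42  ←
The maximum is at x_1 = 0, x_2 = 7.

x_1 = 0, x_2 = 7, z = 42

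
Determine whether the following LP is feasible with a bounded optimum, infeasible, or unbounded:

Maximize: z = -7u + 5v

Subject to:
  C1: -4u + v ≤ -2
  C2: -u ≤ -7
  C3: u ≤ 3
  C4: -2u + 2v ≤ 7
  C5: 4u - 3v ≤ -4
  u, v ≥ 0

Infeasible (no feasible solution exists)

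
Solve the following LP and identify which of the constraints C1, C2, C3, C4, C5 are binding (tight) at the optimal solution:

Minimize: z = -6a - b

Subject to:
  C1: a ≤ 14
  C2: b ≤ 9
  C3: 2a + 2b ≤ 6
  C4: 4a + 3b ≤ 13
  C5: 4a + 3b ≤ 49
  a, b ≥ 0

At a = 3, b = 0, compute slack b - a·x for each constraint:
  C1: 14 − 3 = 11  (slack)
  C2: 9 − 0 = 9  (slack)
  C3: 6 − 6 = 0  (binding)
  C4: 13 − 12 = 1  (slack)
  C5: 49 − 12 = 37  (slack)

Optimal: a = 3, b = 0
Binding: C3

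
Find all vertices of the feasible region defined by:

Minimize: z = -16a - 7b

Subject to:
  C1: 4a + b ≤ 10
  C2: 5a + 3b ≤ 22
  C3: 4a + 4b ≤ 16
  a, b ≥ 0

(0, 0), (2.5, 0), (2, 2), (0, 4)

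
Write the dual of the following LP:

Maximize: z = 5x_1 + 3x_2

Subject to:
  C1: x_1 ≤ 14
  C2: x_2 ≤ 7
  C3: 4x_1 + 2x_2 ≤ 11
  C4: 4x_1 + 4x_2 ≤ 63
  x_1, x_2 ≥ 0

Primal max cᵀx s.t. Ax ≤ b, x ≥ 0  →  Dual min bᵀy s.t. Aᵀy ≥ c, y ≥ 0.

Minimize: z = 14y1 + 7y2 + 11y3 + 63y4

Subject to:
  y1 + 4y3 + 4y4 ≥ 5
  y2 + 2y3 + 4y4 ≥ 3
  y1, y2, y3, y4 ≥ 0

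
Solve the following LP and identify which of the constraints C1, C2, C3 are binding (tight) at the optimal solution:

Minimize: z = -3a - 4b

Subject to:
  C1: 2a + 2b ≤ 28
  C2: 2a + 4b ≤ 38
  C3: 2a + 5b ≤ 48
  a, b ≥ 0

At a = 9, b = 5, compute slack b - a·x for each constraint:
  C1: 28 − 28 = 0  (binding)
  C2: 38 − 38 = 0  (binding)
  C3: 48 − 43 = 5  (slack)

Optimal: a = 9, b = 5
Binding: C1, C2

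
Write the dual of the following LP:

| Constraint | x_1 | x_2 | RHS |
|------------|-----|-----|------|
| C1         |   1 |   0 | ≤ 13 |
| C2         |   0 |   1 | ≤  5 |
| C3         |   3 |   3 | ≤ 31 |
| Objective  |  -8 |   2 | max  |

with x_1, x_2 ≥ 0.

Primal max cᵀx s.t. Ax ≤ b, x ≥ 0  →  Dual min bᵀy s.t. Aᵀy ≥ c, y ≥ 0.

Minimize: z = 13y1 + 5y2 + 31y3

Subject to:
  y1 + 3y3 ≥ -8
  y2 + 3y3 ≥ 2
  y1, y2, y3 ≥ 0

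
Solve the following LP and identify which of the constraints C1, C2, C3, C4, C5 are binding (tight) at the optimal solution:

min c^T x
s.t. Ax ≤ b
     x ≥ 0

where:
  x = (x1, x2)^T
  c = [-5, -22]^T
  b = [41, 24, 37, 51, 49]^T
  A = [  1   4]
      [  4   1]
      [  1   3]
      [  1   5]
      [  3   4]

At x1 = 1, x2 = 10, compute slack b - a·x for each constraint:
  C1: 41 − 41 = 0  (binding)
  C2: 24 − 14 = 10  (slack)
  C3: 37 − 31 = 6  (slack)
  C4: 51 − 51 = 0  (binding)
  C5: 49 − 43 = 6  (slack)

Optimal: x1 = 1, x2 = 10
Binding: C1, C4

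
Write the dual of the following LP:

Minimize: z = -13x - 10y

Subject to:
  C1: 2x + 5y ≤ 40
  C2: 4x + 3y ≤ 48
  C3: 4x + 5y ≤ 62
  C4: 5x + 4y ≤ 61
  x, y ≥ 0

Primal min cᵀx s.t. Ax ≤ b, x ≥ 0  →  Dual max −bᵀy s.t. Aᵀy ≥ −c, y ≥ 0.

Maximize: z = -40y1 - 48y2 - 62y3 - 61y4

Subject to:
  2y1 + 4y2 + 4y3 + 5y4 ≥ 13
  5y1 + 3y2 + 5y3 + 4y4 ≥ 10
  y1, y2, y3, y4 ≥ 0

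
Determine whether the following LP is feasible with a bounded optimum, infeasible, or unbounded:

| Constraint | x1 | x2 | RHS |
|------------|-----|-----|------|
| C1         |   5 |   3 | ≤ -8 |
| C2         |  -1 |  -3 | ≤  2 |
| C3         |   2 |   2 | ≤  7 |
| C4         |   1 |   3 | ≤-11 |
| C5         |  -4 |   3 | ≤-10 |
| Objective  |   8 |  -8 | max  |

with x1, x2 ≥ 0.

Infeasible (no feasible solution exists)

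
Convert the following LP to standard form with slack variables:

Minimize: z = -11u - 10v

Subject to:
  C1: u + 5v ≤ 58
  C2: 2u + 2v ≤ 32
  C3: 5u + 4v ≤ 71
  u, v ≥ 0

min z = -11u - 10v

s.t.
  u + 5v + s1 = 58
  2u + 2v + s2 = 32
  5u + 4v + s3 = 71
  u, v, s1, s2, s3 ≥ 0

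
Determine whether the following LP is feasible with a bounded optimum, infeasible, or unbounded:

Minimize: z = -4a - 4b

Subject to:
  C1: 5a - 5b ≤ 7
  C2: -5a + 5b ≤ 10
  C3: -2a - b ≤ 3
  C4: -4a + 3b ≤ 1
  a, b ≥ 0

Unbounded (objective can decrease without bound)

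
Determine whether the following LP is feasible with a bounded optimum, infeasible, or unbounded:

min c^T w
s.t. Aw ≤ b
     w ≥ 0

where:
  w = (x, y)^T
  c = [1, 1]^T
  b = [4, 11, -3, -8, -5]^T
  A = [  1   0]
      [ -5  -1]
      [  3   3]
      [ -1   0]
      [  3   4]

Infeasible (no feasible solution exists)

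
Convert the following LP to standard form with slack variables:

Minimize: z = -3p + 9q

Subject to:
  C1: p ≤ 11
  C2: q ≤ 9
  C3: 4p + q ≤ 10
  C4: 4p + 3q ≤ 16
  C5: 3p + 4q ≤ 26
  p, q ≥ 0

min z = -3p + 9q

s.t.
  p + s1 = 11
  q + s2 = 9
  4p + q + s3 = 10
  4p + 3q + s4 = 16
  3p + 4q + s5 = 26
  p, q, s1, s2, s3, s4, s5 ≥ 0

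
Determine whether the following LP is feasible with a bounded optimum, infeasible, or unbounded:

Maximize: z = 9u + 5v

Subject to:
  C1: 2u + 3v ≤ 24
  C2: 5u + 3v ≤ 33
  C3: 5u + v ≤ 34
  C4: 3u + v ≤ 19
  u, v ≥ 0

Feasible with a bounded optimal solution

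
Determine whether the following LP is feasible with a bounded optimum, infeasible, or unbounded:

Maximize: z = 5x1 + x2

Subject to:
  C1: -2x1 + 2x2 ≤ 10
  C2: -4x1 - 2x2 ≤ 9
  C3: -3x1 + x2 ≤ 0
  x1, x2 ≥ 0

Unbounded (objective can increase without bound)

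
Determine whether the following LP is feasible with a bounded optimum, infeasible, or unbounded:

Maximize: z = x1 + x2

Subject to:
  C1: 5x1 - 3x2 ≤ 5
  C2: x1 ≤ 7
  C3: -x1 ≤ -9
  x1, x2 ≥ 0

Infeasible (no feasible solution exists)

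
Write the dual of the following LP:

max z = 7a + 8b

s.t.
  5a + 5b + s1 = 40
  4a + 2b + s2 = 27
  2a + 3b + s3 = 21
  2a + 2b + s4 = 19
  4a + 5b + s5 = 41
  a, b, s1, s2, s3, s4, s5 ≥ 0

Primal max cᵀx s.t. Ax ≤ b, x ≥ 0  →  Dual min bᵀy s.t. Aᵀy ≥ c, y ≥ 0.

Minimize: z = 40y1 + 27y2 + 21y3 + 19y4 + 41y5

Subject to:
  5y1 + 4y2 + 2y3 + 2y4 + 4y5 ≥ 7
  5y1 + 2y2 + 3y3 + 2y4 + 5y5 ≥ 8
  y1, y2, y3, y4, y5 ≥ 0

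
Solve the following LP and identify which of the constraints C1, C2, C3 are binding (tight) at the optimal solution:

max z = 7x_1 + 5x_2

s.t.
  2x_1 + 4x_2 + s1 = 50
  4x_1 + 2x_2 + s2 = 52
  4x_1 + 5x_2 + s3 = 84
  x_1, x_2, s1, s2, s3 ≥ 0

At x_1 = 9, x_2 = 8, compute slack b - a·x for each constraint:
  C1: 50 − 50 = 0  (binding)
  C2: 52 − 52 = 0  (binding)
  C3: 84 − 76 = 8  (slack)

Optimal: x_1 = 9, x_2 = 8
Binding: C1, C2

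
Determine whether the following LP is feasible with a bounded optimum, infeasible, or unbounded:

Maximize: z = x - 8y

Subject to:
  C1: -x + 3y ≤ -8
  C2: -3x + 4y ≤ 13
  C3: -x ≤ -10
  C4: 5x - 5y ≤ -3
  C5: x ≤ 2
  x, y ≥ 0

Infeasible (no feasible solution exists)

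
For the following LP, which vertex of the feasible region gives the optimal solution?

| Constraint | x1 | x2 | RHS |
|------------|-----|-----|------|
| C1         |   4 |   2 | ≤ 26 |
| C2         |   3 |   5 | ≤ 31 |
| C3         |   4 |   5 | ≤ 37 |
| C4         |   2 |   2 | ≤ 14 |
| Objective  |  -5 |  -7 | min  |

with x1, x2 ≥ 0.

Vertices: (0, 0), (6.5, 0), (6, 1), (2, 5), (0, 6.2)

Evaluate the objective at each vertex of the feasible region:
  z(0, 0) = 0
  z(6.5, 0) = -32.5
  z(6, 1) = -37
  z(2, 5) = -45  ←
  z(0, 6.2) = -43.4
The minimum is at x1 = 2, x2 = 5.

(2, 5)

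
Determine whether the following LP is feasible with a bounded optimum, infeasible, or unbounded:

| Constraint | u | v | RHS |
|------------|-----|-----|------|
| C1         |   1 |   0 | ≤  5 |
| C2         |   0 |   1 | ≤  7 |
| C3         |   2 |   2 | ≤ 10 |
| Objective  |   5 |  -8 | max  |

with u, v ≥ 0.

Feasible with a bounded optimal solution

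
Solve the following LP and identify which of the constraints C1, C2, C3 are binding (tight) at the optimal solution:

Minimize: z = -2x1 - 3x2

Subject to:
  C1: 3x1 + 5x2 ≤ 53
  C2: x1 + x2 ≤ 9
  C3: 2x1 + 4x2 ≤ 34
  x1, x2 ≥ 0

At x1 = 1, x2 = 8, compute slack b - a·x for each constraint:
  C1: 53 − 43 = 10  (slack)
  C2: 9 − 9 = 0  (binding)
  C3: 34 − 34 = 0  (binding)

Optimal: x1 = 1, x2 = 8
Binding: C2, C3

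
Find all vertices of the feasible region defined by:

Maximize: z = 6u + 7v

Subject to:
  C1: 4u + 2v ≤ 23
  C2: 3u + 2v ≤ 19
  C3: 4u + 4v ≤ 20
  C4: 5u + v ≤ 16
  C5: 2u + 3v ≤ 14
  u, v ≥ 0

(0, 0), (3.2, 0), (2.75, 2.25), (1, 4), (0, 4.667)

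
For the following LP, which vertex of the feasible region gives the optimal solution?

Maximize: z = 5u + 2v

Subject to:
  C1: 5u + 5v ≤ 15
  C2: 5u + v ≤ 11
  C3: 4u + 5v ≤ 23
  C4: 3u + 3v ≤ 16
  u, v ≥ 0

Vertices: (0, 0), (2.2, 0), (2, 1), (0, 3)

Evaluate the objective at each vertex of the feasible region:
  z(0, 0) = 0
  z(2.2, 0) = 11
  z(2, 1) = 12  ←
  z(0, 3) = 6
The maximum is at u = 2, v = 1.

(2, 1)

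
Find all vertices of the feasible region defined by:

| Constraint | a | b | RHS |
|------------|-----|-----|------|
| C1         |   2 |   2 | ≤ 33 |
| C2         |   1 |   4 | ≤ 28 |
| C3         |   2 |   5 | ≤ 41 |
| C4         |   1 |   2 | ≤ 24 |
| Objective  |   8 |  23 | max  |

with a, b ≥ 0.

(0, 0), (16.5, 0), (13.83, 2.667), (8, 5), (0, 7)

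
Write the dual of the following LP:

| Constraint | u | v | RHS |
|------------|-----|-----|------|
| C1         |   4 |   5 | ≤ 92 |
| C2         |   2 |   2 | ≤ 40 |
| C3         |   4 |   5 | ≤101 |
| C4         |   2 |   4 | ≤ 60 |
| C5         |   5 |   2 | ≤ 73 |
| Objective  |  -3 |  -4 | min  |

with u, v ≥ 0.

Primal min cᵀx s.t. Ax ≤ b, x ≥ 0  →  Dual max −bᵀy s.t. Aᵀy ≥ −c, y ≥ 0.

Maximize: z = -92y1 - 40y2 - 101y3 - 60y4 - 73y5

Subject to:
  4y1 + 2y2 + 4y3 + 2y4 + 5y5 ≥ 3
  5y1 + 2y2 + 5y3 + 4y4 + 2y5 ≥ 4
  y1, y2, y3, y4, y5 ≥ 0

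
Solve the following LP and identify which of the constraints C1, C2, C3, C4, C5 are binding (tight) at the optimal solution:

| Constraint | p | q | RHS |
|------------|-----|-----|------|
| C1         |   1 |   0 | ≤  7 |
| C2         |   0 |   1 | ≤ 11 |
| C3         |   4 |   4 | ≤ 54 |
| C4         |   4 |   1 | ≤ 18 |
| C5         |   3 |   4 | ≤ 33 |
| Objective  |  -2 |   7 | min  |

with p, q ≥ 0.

At p = 4.5, q = 0, compute slack b - a·x for each constraint:
  C1: 7 − 4.5 = 2.5  (slack)
  C2: 11 − 0 = 11  (slack)
  C3: 54 − 18 = 36  (slack)
  C4: 18 − 18 = 0  (binding)
  C5: 33 − 13.5 = 19.5  (slack)

Optimal: p = 4.5, q = 0
Binding: C4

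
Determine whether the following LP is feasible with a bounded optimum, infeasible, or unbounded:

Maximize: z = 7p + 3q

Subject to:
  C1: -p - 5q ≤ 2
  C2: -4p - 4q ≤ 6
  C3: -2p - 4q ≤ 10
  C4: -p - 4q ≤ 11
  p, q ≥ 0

Unbounded (objective can increase without bound)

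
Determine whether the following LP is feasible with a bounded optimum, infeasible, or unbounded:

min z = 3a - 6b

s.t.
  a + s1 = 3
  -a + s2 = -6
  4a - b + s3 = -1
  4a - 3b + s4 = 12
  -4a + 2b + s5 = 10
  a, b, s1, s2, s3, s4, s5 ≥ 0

Infeasible (no feasible solution exists)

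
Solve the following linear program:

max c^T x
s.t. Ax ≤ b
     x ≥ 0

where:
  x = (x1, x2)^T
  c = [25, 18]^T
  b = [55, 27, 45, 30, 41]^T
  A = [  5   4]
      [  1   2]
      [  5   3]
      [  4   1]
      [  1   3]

Evaluate the objective at each vertex of the feasible region:
  z(0, 0) = 0
  z(7.5, 0) = 187.5
  z(6.429, 4.286) = 237.9
  z(3, 10) = 255  ←
  z(0.3333, 13.33) = 248.3
  z(0, 13.5) = 243
The maximum is at x1 = 3, x2 = 10.

x1 = 3, x2 = 10, z = 255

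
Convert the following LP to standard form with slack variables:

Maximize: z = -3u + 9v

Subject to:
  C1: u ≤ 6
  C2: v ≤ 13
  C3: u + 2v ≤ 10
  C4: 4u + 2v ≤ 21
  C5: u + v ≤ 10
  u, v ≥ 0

max z = -3u + 9v

s.t.
  u + s1 = 6
  v + s2 = 13
  u + 2v + s3 = 10
  4u + 2v + s4 = 21
  u + v + s5 = 10
  u, v, s1, s2, s3, s4, s5 ≥ 0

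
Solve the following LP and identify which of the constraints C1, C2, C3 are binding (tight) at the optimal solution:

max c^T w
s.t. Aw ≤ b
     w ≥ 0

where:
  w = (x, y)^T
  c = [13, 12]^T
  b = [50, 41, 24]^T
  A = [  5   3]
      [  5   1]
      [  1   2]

At x = 4, y = 10, compute slack b - a·x for each constraint:
  C1: 50 − 50 = 0  (binding)
  C2: 41 − 30 = 11  (slack)
  C3: 24 − 24 = 0  (binding)

Optimal: x = 4, y = 10
Binding: C1, C3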